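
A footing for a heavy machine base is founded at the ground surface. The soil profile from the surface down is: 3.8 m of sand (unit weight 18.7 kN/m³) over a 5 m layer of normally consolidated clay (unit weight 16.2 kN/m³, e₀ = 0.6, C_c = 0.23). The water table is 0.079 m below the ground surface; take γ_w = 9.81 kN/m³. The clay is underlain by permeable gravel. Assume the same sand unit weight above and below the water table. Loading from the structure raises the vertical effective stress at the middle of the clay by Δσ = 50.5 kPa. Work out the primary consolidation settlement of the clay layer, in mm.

S_c ≈ 216 mm

Mid-depth of clay below the ground surface: z = 3.8 + 5/2 = 6.3 m.
Total vertical stress at mid-clay: σ_v = 18.7×3.8 + 16.2×2.5 = 111.56 kPa.
Pore pressure: u = 9.81×(6.3 − 0.079) = 61.028 kPa.
Initial effective stress: σ'_0 = σ_v − u = 111.56 − 61.028 = 50.532 kPa.
Final effective stress: σ'_f = σ'_0 + Δσ = 50.532 + 50.5 = 101.03 kPa.
Normally consolidated clay, so the full stress increment lies on the virgin compression line:
S_c = C_c·H/(1+e₀)·log₁₀(σ'_f/σ'_0) = 0.23×5/(1+0.6)×log₁₀(101.03/50.532)
    = 0.71875 × 0.30088 = 0.2163 m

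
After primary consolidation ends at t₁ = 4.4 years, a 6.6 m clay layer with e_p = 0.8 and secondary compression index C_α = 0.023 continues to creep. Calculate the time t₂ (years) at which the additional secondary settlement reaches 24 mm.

S_s = C_α·H/(1+e_p)·log₁₀(t₂/t₁) ⇒ log₁₀(t₂/t₁) = S_s·(1+e_p)/(C_α·H).
log₁₀(t₂/t₁) = 0.024 × (1+0.8) / (0.023×6.6) = 0.2846
t₂ = t₁ × 10^0.2846 = 4.4 × 1.926 = 8.473 years

t₂ ≈ 8.47 years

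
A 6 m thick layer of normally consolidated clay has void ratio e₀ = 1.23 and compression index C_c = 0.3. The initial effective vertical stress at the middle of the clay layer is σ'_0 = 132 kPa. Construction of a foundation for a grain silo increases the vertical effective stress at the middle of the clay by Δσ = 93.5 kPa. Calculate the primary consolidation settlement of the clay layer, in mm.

S_c ≈ 188 mm

Final effective stress: σ'_f = σ'_0 + Δσ = 132 + 93.5 = 225.5 kPa.
Normally consolidated clay, so the full stress increment lies on the virgin compression line:
S_c = C_c·H/(1+e₀)·log₁₀(σ'_f/σ'_0) = 0.3×6/(1+1.23)×log₁₀(225.5/132)
    = 0.80717 × 0.23257 = 0.1877 m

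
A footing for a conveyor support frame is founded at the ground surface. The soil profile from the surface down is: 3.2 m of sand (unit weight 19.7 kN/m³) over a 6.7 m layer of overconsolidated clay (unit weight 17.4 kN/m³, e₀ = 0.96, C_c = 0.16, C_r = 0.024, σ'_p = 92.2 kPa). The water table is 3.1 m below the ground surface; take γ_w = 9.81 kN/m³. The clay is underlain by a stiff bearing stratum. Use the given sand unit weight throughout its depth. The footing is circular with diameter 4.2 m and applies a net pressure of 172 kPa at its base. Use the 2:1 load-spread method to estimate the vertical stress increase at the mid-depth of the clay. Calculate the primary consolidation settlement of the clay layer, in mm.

Mid-depth of clay below the ground surface: z = 3.2 + 6.7/2 = 6.55 m.
Total vertical stress at mid-clay: σ_v = 19.7×3.2 + 17.4×3.35 = 121.33 kPa.
Pore pressure: u = 9.81×(6.55 − 3.1) = 33.845 kPa.
Initial effective stress: σ'_0 = σ_v − u = 121.33 − 33.845 = 87.485 kPa.
Stress increase at mid-clay by the 2:1 spreading method:
Δσ ≈ qD²/(D+z)² = 172×4.2²/(4.2+6.55)² = 26.255 kPa
Final effective stress: σ'_f = 87.485 + 26.255 = 113.74 kPa.
σ'_f = 113.74 > σ'_p = 92.2 kPa, so the stress path crosses the preconsolidation pressure — recompression up to σ'_p, then virgin compression beyond:
S_c = H/(1+e₀)·[C_r·log₁₀(σ'_p/σ'_0) + C_c·log₁₀(σ'_f/σ'_p)]
    = 6.7/1.96 × [0.024×log₁₀(92.2/87.485) + 0.16×log₁₀(113.74/92.2)]
    = 3.4184 × [0.00054714 + 0.014589] = 0.05174 m

S_c ≈ 51.7 mm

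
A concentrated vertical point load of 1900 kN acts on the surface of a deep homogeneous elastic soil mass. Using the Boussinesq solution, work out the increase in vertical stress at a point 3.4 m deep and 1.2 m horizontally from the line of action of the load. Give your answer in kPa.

Δσ_z ≈ 58.5 kPa

Boussinesq vertical stress below a point load on an elastic half-space:
Δσ_z = 3P/(2πz²) · [1 + (r/z)²]^(−5/2)
r/z = 1.2/3.4 = 0.35294; [1+(r/z)²]^(−5/2) = 0.74565.
Δσ_z = 3×1900/(2π×3.4²) × 0.74565 = 78.476 × 0.74565 = 58.52 kPa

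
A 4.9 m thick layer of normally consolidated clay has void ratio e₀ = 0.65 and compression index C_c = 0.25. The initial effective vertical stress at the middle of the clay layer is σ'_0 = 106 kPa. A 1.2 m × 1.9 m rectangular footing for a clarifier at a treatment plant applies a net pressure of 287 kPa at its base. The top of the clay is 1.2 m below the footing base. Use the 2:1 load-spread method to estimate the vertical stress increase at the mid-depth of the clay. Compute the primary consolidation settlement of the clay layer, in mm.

S_c ≈ 66.6 mm

Mid-depth of clay below the footing base: z = 1.2 + 4.9/2 = 3.65 m.
Stress increase at mid-clay by the 2:1 spreading method:
Δσ = qBL/((B+z)(L+z)) = 287×1.2×1.9/((1.2+3.65)(1.9+3.65)) = 24.31 kPa
Final effective stress: σ'_f = σ'_0 + Δσ = 106 + 24.31 = 130.31 kPa.
Normally consolidated clay, so the full stress increment lies on the virgin compression line:
S_c = C_c·H/(1+e₀)·log₁₀(σ'_f/σ'_0) = 0.25×4.9/(1+0.65)×log₁₀(130.31/106)
    = 0.74242 × 0.089672 = 0.06657 m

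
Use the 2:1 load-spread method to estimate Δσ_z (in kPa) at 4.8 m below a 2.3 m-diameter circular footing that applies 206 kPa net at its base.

Δσ_z ≈ 21.6 kPa

By the 2:1 method the load spreads at 1 horizontal : 2 vertical, so at depth z the loaded area has grown by z in each plan dimension:
Δσ ≈ qD²/(D+z)² = 206×2.3²/(2.3+4.8)² = 21.618 kPa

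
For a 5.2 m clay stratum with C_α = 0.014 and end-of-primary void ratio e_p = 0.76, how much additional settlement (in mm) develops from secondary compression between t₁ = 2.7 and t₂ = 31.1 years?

Secondary compression: S_s = C_α·H/(1+e_p)·log₁₀(t₂/t₁)
S_s = 0.014×5.2/(1+0.76)×log₁₀(31.1/2.7)
    = 0.04136 × 1.061 = 0.0439 m

S_s ≈ 43.9 mm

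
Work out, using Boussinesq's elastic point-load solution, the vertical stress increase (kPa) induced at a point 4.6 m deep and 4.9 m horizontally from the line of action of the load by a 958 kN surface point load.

Boussinesq vertical stress below a point load on an elastic half-space:
Δσ_z = 3P/(2πz²) · [1 + (r/z)²]^(−5/2)
r/z = 4.9/4.6 = 1.0652; [1+(r/z)²]^(−5/2) = 0.1502.
Δσ_z = 3×958/(2π×4.6²) × 0.1502 = 21.617 × 0.1502 = 3.247 kPa

Δσ_z ≈ 3.25 kPa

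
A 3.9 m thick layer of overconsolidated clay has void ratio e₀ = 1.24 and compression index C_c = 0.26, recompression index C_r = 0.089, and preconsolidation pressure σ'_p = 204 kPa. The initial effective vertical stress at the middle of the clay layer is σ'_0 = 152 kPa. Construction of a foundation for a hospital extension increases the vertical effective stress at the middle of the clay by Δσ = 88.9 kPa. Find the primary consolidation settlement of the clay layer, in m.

S_c ≈ 0.0525 m

Final effective stress: σ'_f = 152 + 88.9 = 240.9 kPa.
σ'_f = 240.9 > σ'_p = 204 kPa, so the stress path crosses the preconsolidation pressure — recompression up to σ'_p, then virgin compression beyond:
S_c = H/(1+e₀)·[C_r·log₁₀(σ'_p/σ'_0) + C_c·log₁₀(σ'_f/σ'_p)]
    = 3.9/2.24 × [0.089×log₁₀(204/152) + 0.26×log₁₀(240.9/204)]
    = 1.7411 × [0.011373 + 0.018774] = 0.05249 m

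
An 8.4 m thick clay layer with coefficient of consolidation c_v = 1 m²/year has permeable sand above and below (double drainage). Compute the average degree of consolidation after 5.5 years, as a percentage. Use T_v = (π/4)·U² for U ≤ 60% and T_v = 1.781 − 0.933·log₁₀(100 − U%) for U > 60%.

Drainage path length: H_d = H/2 = 4.2 m (double drainage).
T_v = c_v·t/H_d² = 1×5.5/4.2² = 0.31179.
T_v = 0.31179 corresponds to the U > 60% branch:
U = 1 − 10^((1.781 − T_v)/0.933)/100 = 0.6244

U ≈ 62.4 %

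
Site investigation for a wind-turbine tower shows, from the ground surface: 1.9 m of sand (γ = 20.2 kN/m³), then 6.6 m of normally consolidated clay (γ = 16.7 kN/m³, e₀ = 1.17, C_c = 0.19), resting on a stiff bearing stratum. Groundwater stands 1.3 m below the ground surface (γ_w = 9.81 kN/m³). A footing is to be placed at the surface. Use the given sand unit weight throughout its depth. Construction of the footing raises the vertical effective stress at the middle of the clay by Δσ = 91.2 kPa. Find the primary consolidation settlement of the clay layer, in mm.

S_c ≈ 245 mm

Mid-depth of clay below the ground surface: z = 1.9 + 6.6/2 = 5.2 m.
Total vertical stress at mid-clay: σ_v = 20.2×1.9 + 16.7×3.3 = 93.49 kPa.
Pore pressure: u = 9.81×(5.2 − 1.3) = 38.259 kPa.
Initial effective stress: σ'_0 = σ_v − u = 93.49 − 38.259 = 55.231 kPa.
Final effective stress: σ'_f = σ'_0 + Δσ = 55.231 + 91.2 = 146.43 kPa.
Normally consolidated clay, so the full stress increment lies on the virgin compression line:
S_c = C_c·H/(1+e₀)·log₁₀(σ'_f/σ'_0) = 0.19×6.6/(1+1.17)×log₁₀(146.43/55.231)
    = 0.57788 × 0.42345 = 0.2447 m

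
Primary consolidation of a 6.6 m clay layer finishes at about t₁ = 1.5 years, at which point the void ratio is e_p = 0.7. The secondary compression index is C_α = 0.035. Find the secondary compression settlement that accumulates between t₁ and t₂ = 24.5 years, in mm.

S_s ≈ 165 mm

Secondary compression: S_s = C_α·H/(1+e_p)·log₁₀(t₂/t₁)
S_s = 0.035×6.6/(1+0.7)×log₁₀(24.5/1.5)
    = 0.1359 × 1.213 = 0.1648 m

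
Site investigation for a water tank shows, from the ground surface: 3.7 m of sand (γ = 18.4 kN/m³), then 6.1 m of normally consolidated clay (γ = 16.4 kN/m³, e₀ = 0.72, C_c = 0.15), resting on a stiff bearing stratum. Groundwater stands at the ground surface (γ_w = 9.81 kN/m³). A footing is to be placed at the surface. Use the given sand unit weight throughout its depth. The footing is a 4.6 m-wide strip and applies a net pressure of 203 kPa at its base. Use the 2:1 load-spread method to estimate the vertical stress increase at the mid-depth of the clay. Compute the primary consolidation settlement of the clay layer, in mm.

Mid-depth of clay below the ground surface: z = 3.7 + 6.1/2 = 6.75 m.
Total vertical stress at mid-clay: σ_v = 18.4×3.7 + 16.4×3.05 = 118.1 kPa.
Pore pressure: u = 9.81×(6.75 − 0) = 66.218 kPa.
Initial effective stress: σ'_0 = σ_v − u = 118.1 − 66.218 = 51.882 kPa.
Stress increase at mid-clay by the 2:1 spreading method:
Δσ = qB/(B+z) = 203×4.6/(4.6+6.75) = 82.273 kPa
Final effective stress: σ'_f = σ'_0 + Δσ = 51.882 + 82.273 = 134.16 kPa.
Normally consolidated clay, so the full stress increment lies on the virgin compression line:
S_c = C_c·H/(1+e₀)·log₁₀(σ'_f/σ'_0) = 0.15×6.1/(1+0.72)×log₁₀(134.16/51.882)
    = 0.53198 × 0.41261 = 0.2195 m

S_c ≈ 220 mm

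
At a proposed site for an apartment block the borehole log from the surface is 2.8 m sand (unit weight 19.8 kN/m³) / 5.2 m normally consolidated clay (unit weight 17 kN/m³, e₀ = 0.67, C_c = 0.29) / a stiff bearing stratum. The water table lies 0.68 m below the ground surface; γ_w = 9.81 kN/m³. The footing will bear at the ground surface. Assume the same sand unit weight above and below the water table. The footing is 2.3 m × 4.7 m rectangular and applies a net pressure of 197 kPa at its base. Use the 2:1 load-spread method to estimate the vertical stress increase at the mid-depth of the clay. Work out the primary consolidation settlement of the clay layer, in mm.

Mid-depth of clay below the ground surface: z = 2.8 + 5.2/2 = 5.4 m.
Total vertical stress at mid-clay: σ_v = 19.8×2.8 + 17×2.6 = 99.64 kPa.
Pore pressure: u = 9.81×(5.4 − 0.68) = 46.303 kPa.
Initial effective stress: σ'_0 = σ_v − u = 99.64 − 46.303 = 53.337 kPa.
Stress increase at mid-clay by the 2:1 spreading method:
Δσ = qBL/((B+z)(L+z)) = 197×2.3×4.7/((2.3+5.4)(4.7+5.4)) = 27.383 kPa
Final effective stress: σ'_f = σ'_0 + Δσ = 53.337 + 27.383 = 80.72 kPa.
Normally consolidated clay, so the full stress increment lies on the virgin compression line:
S_c = C_c·H/(1+e₀)·log₁₀(σ'_f/σ'_0) = 0.29×5.2/(1+0.67)×log₁₀(80.72/53.337)
    = 0.90299 × 0.17995 = 0.1625 m

S_c ≈ 162 mm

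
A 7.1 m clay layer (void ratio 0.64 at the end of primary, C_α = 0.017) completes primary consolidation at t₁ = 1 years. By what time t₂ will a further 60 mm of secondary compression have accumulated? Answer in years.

t₂ ≈ 6.53 years

S_s = C_α·H/(1+e_p)·log₁₀(t₂/t₁) ⇒ log₁₀(t₂/t₁) = S_s·(1+e_p)/(C_α·H).
log₁₀(t₂/t₁) = 0.06 × (1+0.64) / (0.017×7.1) = 0.8152
t₂ = t₁ × 10^0.8152 = 1 × 6.535 = 6.535 years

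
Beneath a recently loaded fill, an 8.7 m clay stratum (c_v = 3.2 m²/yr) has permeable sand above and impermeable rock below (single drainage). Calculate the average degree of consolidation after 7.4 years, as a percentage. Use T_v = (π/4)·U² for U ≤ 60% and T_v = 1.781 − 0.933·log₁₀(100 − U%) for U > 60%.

U ≈ 62.5 %

Drainage path length: H_d = H = 8.7 m (single drainage).
T_v = c_v·t/H_d² = 3.2×7.4/8.7² = 0.31286.
T_v = 0.31286 corresponds to the U > 60% branch:
U = 1 − 10^((1.781 − T_v)/0.933)/100 = 0.6254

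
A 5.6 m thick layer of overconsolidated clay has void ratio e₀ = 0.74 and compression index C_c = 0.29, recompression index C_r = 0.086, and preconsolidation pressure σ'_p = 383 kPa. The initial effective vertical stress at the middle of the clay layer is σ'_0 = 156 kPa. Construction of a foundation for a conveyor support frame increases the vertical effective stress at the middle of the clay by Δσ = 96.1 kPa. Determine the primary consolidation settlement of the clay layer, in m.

Final effective stress: σ'_f = 156 + 96.1 = 252.1 kPa.
σ'_f = 252.1 ≤ σ'_p = 383 kPa, so the clay remains overconsolidated and only the recompression index applies:
S_c = C_r·H/(1+e₀)·log₁₀(σ'_f/σ'_0) = 0.086×5.6/1.74×log₁₀(252.1/156)
    = 0.27678 × 0.20845 = 0.0577 m

S_c ≈ 0.0577 m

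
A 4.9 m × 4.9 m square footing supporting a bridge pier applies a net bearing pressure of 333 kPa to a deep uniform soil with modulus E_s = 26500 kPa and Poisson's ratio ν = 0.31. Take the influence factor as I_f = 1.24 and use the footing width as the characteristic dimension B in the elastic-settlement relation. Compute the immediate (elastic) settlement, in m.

S_e ≈ 0.069 m

Immediate (elastic) settlement: S_e = q·B·(1−ν²)/E_s · I_f.
S_e = 333 × 4.9 × (1 − 0.31²) / 26500 × 1.24
    = 333 × 4.9 × 0.9039 / 26500 × 1.24
    = 0.06901 m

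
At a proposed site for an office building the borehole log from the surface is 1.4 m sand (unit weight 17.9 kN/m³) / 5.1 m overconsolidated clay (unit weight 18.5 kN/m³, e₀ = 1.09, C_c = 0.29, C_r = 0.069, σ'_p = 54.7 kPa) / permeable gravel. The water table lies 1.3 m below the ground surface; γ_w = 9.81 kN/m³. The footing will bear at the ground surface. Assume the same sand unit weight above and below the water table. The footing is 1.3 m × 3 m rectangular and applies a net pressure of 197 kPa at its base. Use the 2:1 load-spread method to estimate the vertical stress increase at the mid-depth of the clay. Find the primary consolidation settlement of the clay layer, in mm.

S_c ≈ 76 mm

Mid-depth of clay below the ground surface: z = 1.4 + 5.1/2 = 3.95 m.
Total vertical stress at mid-clay: σ_v = 17.9×1.4 + 18.5×2.55 = 72.235 kPa.
Pore pressure: u = 9.81×(3.95 − 1.3) = 25.997 kPa.
Initial effective stress: σ'_0 = σ_v − u = 72.235 − 25.997 = 46.238 kPa.
Stress increase at mid-clay by the 2:1 spreading method:
Δσ = qBL/((B+z)(L+z)) = 197×1.3×3/((1.3+3.95)(3+3.95)) = 21.057 kPa
Final effective stress: σ'_f = 46.238 + 21.057 = 67.295 kPa.
σ'_f = 67.295 > σ'_p = 54.7 kPa, so the stress path crosses the preconsolidation pressure — recompression up to σ'_p, then virgin compression beyond:
S_c = H/(1+e₀)·[C_r·log₁₀(σ'_p/σ'_0) + C_c·log₁₀(σ'_f/σ'_p)]
    = 5.1/2.09 × [0.069×log₁₀(54.7/46.238) + 0.29×log₁₀(67.295/54.7)]
    = 2.4402 × [0.0050362 + 0.026099] = 0.07598 m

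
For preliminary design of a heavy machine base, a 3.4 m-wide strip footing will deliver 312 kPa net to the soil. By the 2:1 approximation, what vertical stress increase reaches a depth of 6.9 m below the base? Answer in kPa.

Δσ_z ≈ 103 kPa

By the 2:1 method the load spreads at 1 horizontal : 2 vertical, so at depth z the loaded area has grown by z in each plan dimension:
Δσ = qB/(B+z) = 312×3.4/(3.4+6.9) = 102.99 kPa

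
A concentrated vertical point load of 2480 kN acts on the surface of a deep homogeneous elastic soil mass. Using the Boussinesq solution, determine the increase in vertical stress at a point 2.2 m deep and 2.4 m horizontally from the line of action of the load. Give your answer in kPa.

Boussinesq vertical stress below a point load on an elastic half-space:
Δσ_z = 3P/(2πz²) · [1 + (r/z)²]^(−5/2)
r/z = 2.4/2.2 = 1.0909; [1+(r/z)²]^(−5/2) = 0.14088.
Δσ_z = 3×2480/(2π×2.2²) × 0.14088 = 244.65 × 0.14088 = 34.47 kPa

Δσ_z ≈ 34.5 kPa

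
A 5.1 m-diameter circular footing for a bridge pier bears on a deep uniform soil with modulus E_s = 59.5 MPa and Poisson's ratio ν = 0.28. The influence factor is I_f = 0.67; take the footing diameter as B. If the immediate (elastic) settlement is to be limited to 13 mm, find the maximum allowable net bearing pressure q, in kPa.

E_s = 59.5 MPa = 59500 kPa.
S_e = q·B·(1−ν²)/E_s · I_f  ⇒  q = S_e·E_s / (B·(1−ν²)·I_f).
q = 0.013 × 59500 / (5.1 × 0.9216 × 0.67) = 245.6 kPa

q ≈ 246 kPa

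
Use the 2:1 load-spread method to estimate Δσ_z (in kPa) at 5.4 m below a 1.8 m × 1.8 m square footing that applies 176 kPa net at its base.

By the 2:1 method the load spreads at 1 horizontal : 2 vertical, so at depth z the loaded area has grown by z in each plan dimension:
Δσ = qBL/((B+z)(L+z)) = 176×1.8×1.8/((1.8+5.4)(1.8+5.4)) = 11 kPa

Δσ_z ≈ 11 kPa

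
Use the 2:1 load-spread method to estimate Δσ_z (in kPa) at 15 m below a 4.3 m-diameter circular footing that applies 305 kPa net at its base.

By the 2:1 method the load spreads at 1 horizontal : 2 vertical, so at depth z the loaded area has grown by z in each plan dimension:
Δσ ≈ qD²/(D+z)² = 305×4.3²/(4.3+15)² = 15.14 kPa

Δσ_z ≈ 15.1 kPa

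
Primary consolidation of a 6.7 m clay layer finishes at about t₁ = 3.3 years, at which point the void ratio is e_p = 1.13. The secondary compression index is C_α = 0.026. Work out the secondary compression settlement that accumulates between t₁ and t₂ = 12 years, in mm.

Secondary compression: S_s = C_α·H/(1+e_p)·log₁₀(t₂/t₁)
S_s = 0.026×6.7/(1+1.13)×log₁₀(12/3.3)
    = 0.08178 × 0.5607 = 0.04585 m

S_s ≈ 45.9 mm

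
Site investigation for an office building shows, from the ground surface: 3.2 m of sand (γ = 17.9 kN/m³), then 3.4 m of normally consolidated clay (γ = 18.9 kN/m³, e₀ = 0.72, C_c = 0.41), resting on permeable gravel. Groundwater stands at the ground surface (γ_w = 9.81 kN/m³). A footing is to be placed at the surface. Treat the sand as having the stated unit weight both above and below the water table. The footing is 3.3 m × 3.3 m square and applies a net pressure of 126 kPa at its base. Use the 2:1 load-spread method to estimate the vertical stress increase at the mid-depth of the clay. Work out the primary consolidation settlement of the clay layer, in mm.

Mid-depth of clay below the ground surface: z = 3.2 + 3.4/2 = 4.9 m.
Total vertical stress at mid-clay: σ_v = 17.9×3.2 + 18.9×1.7 = 89.41 kPa.
Pore pressure: u = 9.81×(4.9 − 0) = 48.069 kPa.
Initial effective stress: σ'_0 = σ_v − u = 89.41 − 48.069 = 41.341 kPa.
Stress increase at mid-clay by the 2:1 spreading method:
Δσ = qBL/((B+z)(L+z)) = 126×3.3×3.3/((3.3+4.9)(3.3+4.9)) = 20.407 kPa
Final effective stress: σ'_f = σ'_0 + Δσ = 41.341 + 20.407 = 61.748 kPa.
Normally consolidated clay, so the full stress increment lies on the virgin compression line:
S_c = C_c·H/(1+e₀)·log₁₀(σ'_f/σ'_0) = 0.41×3.4/(1+0.72)×log₁₀(61.748/41.341)
    = 0.81047 × 0.17424 = 0.1412 m

S_c ≈ 141 mm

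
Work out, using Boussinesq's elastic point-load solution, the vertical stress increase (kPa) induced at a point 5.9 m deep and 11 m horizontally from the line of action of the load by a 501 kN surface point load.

Δσ_z ≈ 0.162 kPa

Boussinesq vertical stress below a point load on an elastic half-space:
Δσ_z = 3P/(2πz²) · [1 + (r/z)²]^(−5/2)
r/z = 11/5.9 = 1.8644; [1+(r/z)²]^(−5/2) = 0.023592.
Δσ_z = 3×501/(2π×5.9²) × 0.023592 = 6.8719 × 0.023592 = 0.1621 kPa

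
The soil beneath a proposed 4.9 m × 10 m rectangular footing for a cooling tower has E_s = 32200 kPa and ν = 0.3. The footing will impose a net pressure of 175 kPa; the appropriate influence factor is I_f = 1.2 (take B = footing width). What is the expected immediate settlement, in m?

Immediate (elastic) settlement: S_e = q·B·(1−ν²)/E_s · I_f.
S_e = 175 × 4.9 × (1 − 0.3²) / 32200 × 1.2
    = 175 × 4.9 × 0.91 / 32200 × 1.2
    = 0.02908 m

S_e ≈ 0.0291 m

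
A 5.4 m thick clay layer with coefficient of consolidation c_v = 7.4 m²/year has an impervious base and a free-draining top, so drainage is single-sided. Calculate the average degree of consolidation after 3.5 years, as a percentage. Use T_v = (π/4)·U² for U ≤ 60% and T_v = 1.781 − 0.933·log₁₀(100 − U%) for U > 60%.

Drainage path length: H_d = H = 5.4 m (single drainage).
T_v = c_v·t/H_d² = 7.4×3.5/5.4² = 0.8882.
T_v = 0.8882 corresponds to the U > 60% branch:
U = 1 − 10^((1.781 − T_v)/0.933)/100 = 0.9094

U ≈ 90.9 %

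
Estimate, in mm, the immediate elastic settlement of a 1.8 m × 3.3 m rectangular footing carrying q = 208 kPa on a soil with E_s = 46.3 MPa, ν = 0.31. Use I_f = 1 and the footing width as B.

S_e ≈ 7.31 mm

Immediate (elastic) settlement: S_e = q·B·(1−ν²)/E_s · I_f.
E_s = 46.3 MPa = 46300 kPa.
S_e = 208 × 1.8 × (1 − 0.31²) / 46300 × 1
    = 208 × 1.8 × 0.9039 / 46300 × 1
    = 0.007309 m = 7.309 mm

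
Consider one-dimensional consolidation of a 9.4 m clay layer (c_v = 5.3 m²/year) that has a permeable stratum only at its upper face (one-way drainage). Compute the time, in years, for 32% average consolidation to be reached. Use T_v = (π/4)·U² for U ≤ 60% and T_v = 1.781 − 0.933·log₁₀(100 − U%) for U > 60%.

t ≈ 1.34 years

Drainage path length: H_d = H = 9.4 m (single drainage).
U ≤ 60%: T_v = (π/4)·U² = (π/4)×0.32² = 0.080425.
t = T_v·H_d²/c_v = 0.080425×9.4²/5.3 = 1.341 years.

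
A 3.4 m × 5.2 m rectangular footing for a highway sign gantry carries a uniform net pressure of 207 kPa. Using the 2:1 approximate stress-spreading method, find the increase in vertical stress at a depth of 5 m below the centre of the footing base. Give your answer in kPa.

Δσ_z ≈ 42.7 kPa

By the 2:1 method the load spreads at 1 horizontal : 2 vertical, so at depth z the loaded area has grown by z in each plan dimension:
Δσ = qBL/((B+z)(L+z)) = 207×3.4×5.2/((3.4+5)(5.2+5)) = 42.714 kPa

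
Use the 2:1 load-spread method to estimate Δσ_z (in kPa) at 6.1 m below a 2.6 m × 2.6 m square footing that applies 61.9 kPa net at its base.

By the 2:1 method the load spreads at 1 horizontal : 2 vertical, so at depth z the loaded area has grown by z in each plan dimension:
Δσ = qBL/((B+z)(L+z)) = 61.9×2.6×2.6/((2.6+6.1)(2.6+6.1)) = 5.5284 kPa

Δσ_z ≈ 5.53 kPa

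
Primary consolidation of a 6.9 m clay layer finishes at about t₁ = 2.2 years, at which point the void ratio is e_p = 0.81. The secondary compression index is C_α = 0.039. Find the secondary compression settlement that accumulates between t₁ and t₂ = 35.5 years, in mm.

Secondary compression: S_s = C_α·H/(1+e_p)·log₁₀(t₂/t₁)
S_s = 0.039×6.9/(1+0.81)×log₁₀(35.5/2.2)
    = 0.1487 × 1.208 = 0.1796 m

S_s ≈ 180 mm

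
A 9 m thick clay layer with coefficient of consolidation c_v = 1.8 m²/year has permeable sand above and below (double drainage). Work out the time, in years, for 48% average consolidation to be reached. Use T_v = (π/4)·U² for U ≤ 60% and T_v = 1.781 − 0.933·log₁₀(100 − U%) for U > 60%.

t ≈ 2.04 years

Drainage path length: H_d = H/2 = 4.5 m (double drainage).
U ≤ 60%: T_v = (π/4)·U² = (π/4)×0.48² = 0.18096.
t = T_v·H_d²/c_v = 0.18096×4.5²/1.8 = 2.036 years.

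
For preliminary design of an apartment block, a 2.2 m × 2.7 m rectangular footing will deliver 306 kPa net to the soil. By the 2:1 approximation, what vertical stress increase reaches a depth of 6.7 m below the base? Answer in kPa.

Δσ_z ≈ 21.7 kPa

By the 2:1 method the load spreads at 1 horizontal : 2 vertical, so at depth z the loaded area has grown by z in each plan dimension:
Δσ = qBL/((B+z)(L+z)) = 306×2.2×2.7/((2.2+6.7)(2.7+6.7)) = 21.727 kPa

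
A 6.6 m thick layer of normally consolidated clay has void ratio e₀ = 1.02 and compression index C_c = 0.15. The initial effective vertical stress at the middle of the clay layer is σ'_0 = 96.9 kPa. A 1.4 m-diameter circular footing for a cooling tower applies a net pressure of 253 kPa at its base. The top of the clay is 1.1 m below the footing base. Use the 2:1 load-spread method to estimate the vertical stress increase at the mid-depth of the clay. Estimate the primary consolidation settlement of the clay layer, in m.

S_c ≈ 0.0301 m

Mid-depth of clay below the footing base: z = 1.1 + 6.6/2 = 4.4 m.
Stress increase at mid-clay by the 2:1 spreading method:
Δσ ≈ qD²/(D+z)² = 253×1.4²/(1.4+4.4)² = 14.741 kPa
Final effective stress: σ'_f = σ'_0 + Δσ = 96.9 + 14.741 = 111.64 kPa.
Normally consolidated clay, so the full stress increment lies on the virgin compression line:
S_c = C_c·H/(1+e₀)·log₁₀(σ'_f/σ'_0) = 0.15×6.6/(1+1.02)×log₁₀(111.64/96.9)
    = 0.4901 × 0.061496 = 0.03014 m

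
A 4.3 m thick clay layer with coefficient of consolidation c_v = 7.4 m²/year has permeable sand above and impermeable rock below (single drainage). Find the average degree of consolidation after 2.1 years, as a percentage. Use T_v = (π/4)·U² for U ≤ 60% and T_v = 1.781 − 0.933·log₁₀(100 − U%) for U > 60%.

U ≈ 89.8 %

Drainage path length: H_d = H = 4.3 m (single drainage).
T_v = c_v·t/H_d² = 7.4×2.1/4.3² = 0.84045.
T_v = 0.84045 corresponds to the U > 60% branch:
U = 1 − 10^((1.781 − T_v)/0.933)/100 = 0.8981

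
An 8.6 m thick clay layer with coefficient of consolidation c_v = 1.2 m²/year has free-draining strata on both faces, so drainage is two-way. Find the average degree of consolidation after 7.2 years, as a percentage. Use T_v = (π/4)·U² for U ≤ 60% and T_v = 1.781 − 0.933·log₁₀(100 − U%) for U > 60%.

U ≈ 74.4 %

Drainage path length: H_d = H/2 = 4.3 m (double drainage).
T_v = c_v·t/H_d² = 1.2×7.2/4.3² = 0.46728.
T_v = 0.46728 corresponds to the U > 60% branch:
U = 1 − 10^((1.781 − T_v)/0.933)/100 = 0.7441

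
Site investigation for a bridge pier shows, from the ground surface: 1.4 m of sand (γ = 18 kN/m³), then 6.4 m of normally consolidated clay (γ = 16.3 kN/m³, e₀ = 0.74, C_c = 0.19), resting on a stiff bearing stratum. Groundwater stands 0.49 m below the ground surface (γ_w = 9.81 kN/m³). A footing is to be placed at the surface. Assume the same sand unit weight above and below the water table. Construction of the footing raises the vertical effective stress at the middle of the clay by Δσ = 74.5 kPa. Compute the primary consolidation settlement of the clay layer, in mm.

S_c ≈ 335 mm

Mid-depth of clay below the ground surface: z = 1.4 + 6.4/2 = 4.6 m.
Total vertical stress at mid-clay: σ_v = 18×1.4 + 16.3×3.2 = 77.36 kPa.
Pore pressure: u = 9.81×(4.6 − 0.49) = 40.319 kPa.
Initial effective stress: σ'_0 = σ_v − u = 77.36 − 40.319 = 37.041 kPa.
Final effective stress: σ'_f = σ'_0 + Δσ = 37.041 + 74.5 = 111.54 kPa.
Normally consolidated clay, so the full stress increment lies on the virgin compression line:
S_c = C_c·H/(1+e₀)·log₁₀(σ'_f/σ'_0) = 0.19×6.4/(1+0.74)×log₁₀(111.54/37.041)
    = 0.69885 × 0.47875 = 0.3346 m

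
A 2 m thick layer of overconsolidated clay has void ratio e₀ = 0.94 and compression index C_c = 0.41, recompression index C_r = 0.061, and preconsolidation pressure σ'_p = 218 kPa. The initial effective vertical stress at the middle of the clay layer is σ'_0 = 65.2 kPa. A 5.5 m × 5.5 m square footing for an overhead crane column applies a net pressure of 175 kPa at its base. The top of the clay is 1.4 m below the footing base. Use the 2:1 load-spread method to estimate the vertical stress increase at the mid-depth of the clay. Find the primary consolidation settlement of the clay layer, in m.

S_c ≈ 0.0228 m

Mid-depth of clay below the footing base: z = 1.4 + 2/2 = 2.4 m.
Stress increase at mid-clay by the 2:1 spreading method:
Δσ = qBL/((B+z)(L+z)) = 175×5.5×5.5/((5.5+2.4)(5.5+2.4)) = 84.822 kPa
Final effective stress: σ'_f = 65.2 + 84.822 = 150.02 kPa.
σ'_f = 150.02 ≤ σ'_p = 218 kPa, so the clay remains overconsolidated and only the recompression index applies:
S_c = C_r·H/(1+e₀)·log₁₀(σ'_f/σ'_0) = 0.061×2/1.94×log₁₀(150.02/65.2)
    = 0.062885 × 0.3619 = 0.02276 m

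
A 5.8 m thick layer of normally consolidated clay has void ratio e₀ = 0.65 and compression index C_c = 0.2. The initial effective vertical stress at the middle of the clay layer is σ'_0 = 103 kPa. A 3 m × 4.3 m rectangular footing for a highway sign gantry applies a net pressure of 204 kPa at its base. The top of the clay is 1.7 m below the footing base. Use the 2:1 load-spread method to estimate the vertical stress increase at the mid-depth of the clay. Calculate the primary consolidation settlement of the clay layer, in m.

Mid-depth of clay below the footing base: z = 1.7 + 5.8/2 = 4.6 m.
Stress increase at mid-clay by the 2:1 spreading method:
Δσ = qBL/((B+z)(L+z)) = 204×3×4.3/((3+4.6)(4.3+4.6)) = 38.906 kPa
Final effective stress: σ'_f = σ'_0 + Δσ = 103 + 38.906 = 141.91 kPa.
Normally consolidated clay, so the full stress increment lies on the virgin compression line:
S_c = C_c·H/(1+e₀)·log₁₀(σ'_f/σ'_0) = 0.2×5.8/(1+0.65)×log₁₀(141.91/103)
    = 0.70303 × 0.13918 = 0.09785 m

S_c ≈ 0.0978 m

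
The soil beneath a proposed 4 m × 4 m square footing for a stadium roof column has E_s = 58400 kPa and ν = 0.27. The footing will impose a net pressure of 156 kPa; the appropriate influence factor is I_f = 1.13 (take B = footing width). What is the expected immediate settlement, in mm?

S_e ≈ 11.2 mm

Immediate (elastic) settlement: S_e = q·B·(1−ν²)/E_s · I_f.
S_e = 156 × 4 × (1 − 0.27²) / 58400 × 1.13
    = 156 × 4 × 0.9271 / 58400 × 1.13
    = 0.01119 m = 11.19 mm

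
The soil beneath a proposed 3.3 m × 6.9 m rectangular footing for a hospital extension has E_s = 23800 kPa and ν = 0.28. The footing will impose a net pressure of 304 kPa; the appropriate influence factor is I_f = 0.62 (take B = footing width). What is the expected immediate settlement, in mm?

S_e ≈ 24.1 mm

Immediate (elastic) settlement: S_e = q·B·(1−ν²)/E_s · I_f.
S_e = 304 × 3.3 × (1 − 0.28²) / 23800 × 0.62
    = 304 × 3.3 × 0.9216 / 23800 × 0.62
    = 0.02408 m = 24.08 mm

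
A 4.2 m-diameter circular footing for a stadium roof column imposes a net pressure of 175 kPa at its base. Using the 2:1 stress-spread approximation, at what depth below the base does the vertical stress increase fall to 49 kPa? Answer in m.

z ≈ 3.74 m

2:1 spreading — at depth z the loaded area has grown by z in each plan dimension:
qD²/(D+z)² = Δσ_z ⇒ z = D(√(q/Δσ_z) − 1) = 4.2×(√(175/49) − 1) = 3.737 m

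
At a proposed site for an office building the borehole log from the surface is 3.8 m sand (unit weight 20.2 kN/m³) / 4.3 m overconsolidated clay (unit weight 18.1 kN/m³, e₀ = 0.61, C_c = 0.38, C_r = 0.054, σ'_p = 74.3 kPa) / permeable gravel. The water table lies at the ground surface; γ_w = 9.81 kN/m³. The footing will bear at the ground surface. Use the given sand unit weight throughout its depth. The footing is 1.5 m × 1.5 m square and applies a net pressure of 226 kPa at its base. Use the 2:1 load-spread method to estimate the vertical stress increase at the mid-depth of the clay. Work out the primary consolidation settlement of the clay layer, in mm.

Mid-depth of clay below the ground surface: z = 3.8 + 4.3/2 = 5.95 m.
Total vertical stress at mid-clay: σ_v = 20.2×3.8 + 18.1×2.15 = 115.67 kPa.
Pore pressure: u = 9.81×(5.95 − 0) = 58.37 kPa.
Initial effective stress: σ'_0 = σ_v − u = 115.67 − 58.37 = 57.3 kPa.
Stress increase at mid-clay by the 2:1 spreading method:
Δσ = qBL/((B+z)(L+z)) = 226×1.5×1.5/((1.5+5.95)(1.5+5.95)) = 9.1617 kPa
Final effective stress: σ'_f = 57.3 + 9.1617 = 66.462 kPa.
σ'_f = 66.462 ≤ σ'_p = 74.3 kPa, so the clay remains overconsolidated and only the recompression index applies:
S_c = C_r·H/(1+e₀)·log₁₀(σ'_f/σ'_0) = 0.054×4.3/1.61×log₁₀(66.462/57.3)
    = 0.14422 × 0.064419 = 0.009291 m

S_c ≈ 9.29 mm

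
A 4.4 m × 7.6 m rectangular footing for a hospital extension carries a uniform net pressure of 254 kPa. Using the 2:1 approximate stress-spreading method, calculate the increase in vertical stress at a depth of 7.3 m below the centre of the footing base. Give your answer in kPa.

By the 2:1 method the load spreads at 1 horizontal : 2 vertical, so at depth z the loaded area has grown by z in each plan dimension:
Δσ = qBL/((B+z)(L+z)) = 254×4.4×7.6/((4.4+7.3)(7.6+7.3)) = 48.722 kPa

Δσ_z ≈ 48.7 kPa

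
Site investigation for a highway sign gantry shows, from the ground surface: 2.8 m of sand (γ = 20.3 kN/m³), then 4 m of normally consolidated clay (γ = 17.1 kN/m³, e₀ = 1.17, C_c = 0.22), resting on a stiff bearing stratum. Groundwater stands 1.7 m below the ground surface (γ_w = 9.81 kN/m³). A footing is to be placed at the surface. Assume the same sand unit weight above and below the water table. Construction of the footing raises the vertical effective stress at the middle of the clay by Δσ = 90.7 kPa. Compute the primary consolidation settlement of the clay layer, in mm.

Mid-depth of clay below the ground surface: z = 2.8 + 4/2 = 4.8 m.
Total vertical stress at mid-clay: σ_v = 20.3×2.8 + 17.1×2 = 91.04 kPa.
Pore pressure: u = 9.81×(4.8 − 1.7) = 30.411 kPa.
Initial effective stress: σ'_0 = σ_v − u = 91.04 − 30.411 = 60.629 kPa.
Final effective stress: σ'_f = σ'_0 + Δσ = 60.629 + 90.7 = 151.33 kPa.
Normally consolidated clay, so the full stress increment lies on the virgin compression line:
S_c = C_c·H/(1+e₀)·log₁₀(σ'_f/σ'_0) = 0.22×4/(1+1.17)×log₁₀(151.33/60.629)
    = 0.40553 × 0.39724 = 0.1611 m

S_c ≈ 161 mm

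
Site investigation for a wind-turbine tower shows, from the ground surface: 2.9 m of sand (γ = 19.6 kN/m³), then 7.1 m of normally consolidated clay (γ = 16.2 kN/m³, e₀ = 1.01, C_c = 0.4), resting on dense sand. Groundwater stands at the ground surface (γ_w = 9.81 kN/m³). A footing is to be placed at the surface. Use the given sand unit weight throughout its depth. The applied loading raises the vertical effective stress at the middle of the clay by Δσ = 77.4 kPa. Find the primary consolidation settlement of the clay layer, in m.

S_c ≈ 0.566 m

Mid-depth of clay below the ground surface: z = 2.9 + 7.1/2 = 6.45 m.
Total vertical stress at mid-clay: σ_v = 19.6×2.9 + 16.2×3.55 = 114.35 kPa.
Pore pressure: u = 9.81×(6.45 − 0) = 63.275 kPa.
Initial effective stress: σ'_0 = σ_v − u = 114.35 − 63.275 = 51.075 kPa.
Final effective stress: σ'_f = σ'_0 + Δσ = 51.075 + 77.4 = 128.48 kPa.
Normally consolidated clay, so the full stress increment lies on the virgin compression line:
S_c = C_c·H/(1+e₀)·log₁₀(σ'_f/σ'_0) = 0.4×7.1/(1+1.01)×log₁₀(128.48/51.075)
    = 1.4129 × 0.40063 = 0.5661 m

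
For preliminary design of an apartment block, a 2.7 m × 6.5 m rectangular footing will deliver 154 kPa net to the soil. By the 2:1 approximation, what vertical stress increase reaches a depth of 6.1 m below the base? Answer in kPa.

Δσ_z ≈ 24.4 kPa

By the 2:1 method the load spreads at 1 horizontal : 2 vertical, so at depth z the loaded area has grown by z in each plan dimension:
Δσ = qBL/((B+z)(L+z)) = 154×2.7×6.5/((2.7+6.1)(6.5+6.1)) = 24.375 kPa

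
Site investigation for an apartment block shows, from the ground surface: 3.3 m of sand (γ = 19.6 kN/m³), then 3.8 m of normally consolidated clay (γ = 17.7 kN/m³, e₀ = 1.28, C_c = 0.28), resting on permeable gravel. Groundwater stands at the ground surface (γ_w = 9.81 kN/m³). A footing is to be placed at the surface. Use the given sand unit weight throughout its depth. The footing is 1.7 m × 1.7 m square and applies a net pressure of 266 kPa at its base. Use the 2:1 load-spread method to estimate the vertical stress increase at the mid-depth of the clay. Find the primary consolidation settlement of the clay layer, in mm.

S_c ≈ 59.5 mm

Mid-depth of clay below the ground surface: z = 3.3 + 3.8/2 = 5.2 m.
Total vertical stress at mid-clay: σ_v = 19.6×3.3 + 17.7×1.9 = 98.31 kPa.
Pore pressure: u = 9.81×(5.2 − 0) = 51.012 kPa.
Initial effective stress: σ'_0 = σ_v − u = 98.31 − 51.012 = 47.298 kPa.
Stress increase at mid-clay by the 2:1 spreading method:
Δσ = qBL/((B+z)(L+z)) = 266×1.7×1.7/((1.7+5.2)(1.7+5.2)) = 16.147 kPa
Final effective stress: σ'_f = σ'_0 + Δσ = 47.298 + 16.147 = 63.445 kPa.
Normally consolidated clay, so the full stress increment lies on the virgin compression line:
S_c = C_c·H/(1+e₀)·log₁₀(σ'_f/σ'_0) = 0.28×3.8/(1+1.28)×log₁₀(63.445/47.298)
    = 0.46667 × 0.12755 = 0.05952 m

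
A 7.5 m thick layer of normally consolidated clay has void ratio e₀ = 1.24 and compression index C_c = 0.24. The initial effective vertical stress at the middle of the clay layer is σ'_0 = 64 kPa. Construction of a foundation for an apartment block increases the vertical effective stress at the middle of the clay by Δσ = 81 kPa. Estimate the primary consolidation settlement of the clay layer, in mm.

S_c ≈ 285 mm

Final effective stress: σ'_f = σ'_0 + Δσ = 64 + 81 = 145 kPa.
Normally consolidated clay, so the full stress increment lies on the virgin compression line:
S_c = C_c·H/(1+e₀)·log₁₀(σ'_f/σ'_0) = 0.24×7.5/(1+1.24)×log₁₀(145/64)
    = 0.80357 × 0.35519 = 0.2854 m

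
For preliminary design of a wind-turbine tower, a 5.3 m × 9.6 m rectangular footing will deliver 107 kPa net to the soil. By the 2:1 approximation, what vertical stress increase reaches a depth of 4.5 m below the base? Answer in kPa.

Δσ_z ≈ 39.4 kPa

By the 2:1 method the load spreads at 1 horizontal : 2 vertical, so at depth z the loaded area has grown by z in each plan dimension:
Δσ = qBL/((B+z)(L+z)) = 107×5.3×9.6/((5.3+4.5)(9.6+4.5)) = 39.399 kPa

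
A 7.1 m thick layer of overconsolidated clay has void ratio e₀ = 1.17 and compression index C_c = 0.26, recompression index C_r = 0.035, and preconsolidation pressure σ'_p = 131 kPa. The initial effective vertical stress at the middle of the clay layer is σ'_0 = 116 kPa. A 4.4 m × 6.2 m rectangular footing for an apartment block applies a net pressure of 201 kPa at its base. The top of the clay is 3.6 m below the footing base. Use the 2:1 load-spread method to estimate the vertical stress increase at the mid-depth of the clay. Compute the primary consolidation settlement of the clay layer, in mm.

S_c ≈ 59.9 mm

Mid-depth of clay below the footing base: z = 3.6 + 7.1/2 = 7.15 m.
Stress increase at mid-clay by the 2:1 spreading method:
Δσ = qBL/((B+z)(L+z)) = 201×4.4×6.2/((4.4+7.15)(6.2+7.15)) = 35.561 kPa
Final effective stress: σ'_f = 116 + 35.561 = 151.56 kPa.
σ'_f = 151.56 > σ'_p = 131 kPa, so the stress path crosses the preconsolidation pressure — recompression up to σ'_p, then virgin compression beyond:
S_c = H/(1+e₀)·[C_r·log₁₀(σ'_p/σ'_0) + C_c·log₁₀(σ'_f/σ'_p)]
    = 7.1/2.17 × [0.035×log₁₀(131/116) + 0.26×log₁₀(151.56/131)]
    = 3.2719 × [0.0018485 + 0.016461] = 0.05991 m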